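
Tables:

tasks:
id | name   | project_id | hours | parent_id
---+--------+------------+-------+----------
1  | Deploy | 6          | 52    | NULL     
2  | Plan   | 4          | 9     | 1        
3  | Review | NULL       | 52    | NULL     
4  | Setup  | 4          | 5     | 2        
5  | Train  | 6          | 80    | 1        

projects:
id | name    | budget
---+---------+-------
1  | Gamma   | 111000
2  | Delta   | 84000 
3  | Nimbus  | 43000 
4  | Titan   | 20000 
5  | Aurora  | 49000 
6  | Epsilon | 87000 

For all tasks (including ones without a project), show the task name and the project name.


LEFT JOIN keeps every row from tasks (the left table); where project_id has no match in projects, the project columns become NULL. Walk through each task:
  - task 1 (Deploy): project_id=6 -> matches Epsilon
  - task 2 (Plan): project_id=4 -> matches Titan
  - task 3 (Review): project_id=NULL, no match -> kept with NULL
  - task 4 (Setup): project_id=4 -> matches Titan
  - task 5 (Train): project_id=6 -> matches Epsilon
All 5 rows appear; 1 has NULL project.

SQL:
SELECT a.name, b.name AS project
FROM tasks a
LEFT JOIN projects b ON a.project_id = b.id

Result:
name   | project
-------+--------
Deploy | Epsilon
Plan   | Titan  
Review | NULL   
Setup  | Titan  
Train  | Epsilon


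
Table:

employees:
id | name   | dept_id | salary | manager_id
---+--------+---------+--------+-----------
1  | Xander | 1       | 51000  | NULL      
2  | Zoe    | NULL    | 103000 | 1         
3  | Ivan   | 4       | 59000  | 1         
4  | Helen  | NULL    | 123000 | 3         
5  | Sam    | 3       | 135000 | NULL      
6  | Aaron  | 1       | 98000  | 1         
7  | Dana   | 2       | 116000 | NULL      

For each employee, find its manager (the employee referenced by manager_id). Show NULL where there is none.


This is a self-join: employees is joined to a second copy of itself, matching each row's manager_id to another row's id. Use LEFT JOIN so rows with manager_id=NULL are kept.
  - employee 1 (Xander): manager_id=NULL -> NULL
  - employee 2 (Zoe): manager_id=1 -> Xander
  - employee 3 (Ivan): manager_id=1 -> Xander
  - employee 4 (Helen): manager_id=3 -> Ivan
  - employee 5 (Sam): manager_id=NULL -> NULL
  - employee 6 (Aaron): manager_id=1 -> Xander
  - employee 7 (Dana): manager_id=NULL -> NULL

SQL:
SELECT a.name AS item, b.name AS manager
FROM employees a
LEFT JOIN employees b ON a.manager_id = b.id

Result:
item   | manager
-------+--------
Xander | NULL   
Zoe    | Xander 
Ivan   | Xander 
Helen  | Ivan   
Sam    | NULL   
Aaron  | Xander 
Dana   | NULL   


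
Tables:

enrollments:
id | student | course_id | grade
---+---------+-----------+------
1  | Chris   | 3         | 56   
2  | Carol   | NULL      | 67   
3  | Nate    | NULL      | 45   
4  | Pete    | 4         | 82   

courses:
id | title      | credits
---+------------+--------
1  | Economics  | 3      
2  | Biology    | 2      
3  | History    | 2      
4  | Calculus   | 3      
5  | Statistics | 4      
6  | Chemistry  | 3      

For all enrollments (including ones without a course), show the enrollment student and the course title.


LEFT JOIN keeps every row from enrollments (the left table); where course_id has no match in courses, the course columns become NULL. Walk through each enrollment:
  - enrollment 1 (Chris): course_id=3 -> matches History
  - enrollment 2 (Carol): course_id=NULL, no match -> kept with NULL
  - enrollment 3 (Nate): course_id=NULL, no match -> kept with NULL
  - enrollment 4 (Pete): course_id=4 -> matches Calculus
All 4 rows appear; 2 have NULL course.

SQL:
SELECT a.student, b.title AS course
FROM enrollments a
LEFT JOIN courses b ON a.course_id = b.id

Result:
student | course  
--------+---------
Chris   | History 
Carol   | NULL    
Nate    | NULL    
Pete    | Calculus


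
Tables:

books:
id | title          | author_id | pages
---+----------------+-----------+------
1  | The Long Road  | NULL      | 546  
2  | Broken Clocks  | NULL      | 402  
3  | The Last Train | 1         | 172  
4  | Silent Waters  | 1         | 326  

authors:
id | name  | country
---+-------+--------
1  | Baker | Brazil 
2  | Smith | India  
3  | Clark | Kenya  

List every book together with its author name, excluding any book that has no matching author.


INNER JOIN keeps only books rows whose author_id matches an id in authors. Walk through each book:
  - book 1 (The Long Road): author_id=NULL, no match -> dropped
  - book 2 (Broken Clocks): author_id=NULL, no match -> dropped
  - book 3 (The Last Train): author_id=1 -> matches Baker
  - book 4 (Silent Waters): author_id=1 -> matches Baker
So 2 of 4 rows are dropped.

SQL:
SELECT a.title, b.name AS author
FROM books a
INNER JOIN authors b ON a.author_id = b.id

Result:
title          | author
---------------+-------
The Last Train | Baker 
Silent Waters  | Baker 


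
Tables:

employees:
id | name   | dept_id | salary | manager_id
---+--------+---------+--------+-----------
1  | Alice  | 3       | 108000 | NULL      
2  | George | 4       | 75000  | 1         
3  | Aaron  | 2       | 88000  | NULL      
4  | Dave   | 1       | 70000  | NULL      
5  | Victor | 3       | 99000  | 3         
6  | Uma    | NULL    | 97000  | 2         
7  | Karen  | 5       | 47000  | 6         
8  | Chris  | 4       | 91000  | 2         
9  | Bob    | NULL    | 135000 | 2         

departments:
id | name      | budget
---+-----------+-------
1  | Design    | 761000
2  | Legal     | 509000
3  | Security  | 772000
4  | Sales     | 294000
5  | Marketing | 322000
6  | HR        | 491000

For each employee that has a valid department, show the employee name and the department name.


INNER JOIN keeps only employees rows whose dept_id matches an id in departments. Walk through each employee:
  - employee 1 (Alice): dept_id=3 -> matches Security
  - employee 2 (George): dept_id=4 -> matches Sales
  - employee 3 (Aaron): dept_id=2 -> matches Legal
  - employee 4 (Dave): dept_id=1 -> matches Design
  - employee 5 (Victor): dept_id=3 -> matches Security
  - employee 6 (Uma): dept_id=NULL, no match -> dropped
  - employee 7 (Karen): dept_id=5 -> matches Marketing
  - employee 8 (Chris): dept_id=4 -> matches Sales
  - employee 9 (Bob): dept_id=NULL, no match -> dropped
So 2 of 9 rows are dropped.

SQL:
SELECT a.name, b.name AS department
FROM employees a
INNER JOIN departments b ON a.dept_id = b.id

Result:
name   | department
-------+-----------
Alice  | Security  
George | Sales     
Aaron  | Legal     
Dave   | Design    
Victor | Security  
Karen  | Marketing 
Chris  | Sales     


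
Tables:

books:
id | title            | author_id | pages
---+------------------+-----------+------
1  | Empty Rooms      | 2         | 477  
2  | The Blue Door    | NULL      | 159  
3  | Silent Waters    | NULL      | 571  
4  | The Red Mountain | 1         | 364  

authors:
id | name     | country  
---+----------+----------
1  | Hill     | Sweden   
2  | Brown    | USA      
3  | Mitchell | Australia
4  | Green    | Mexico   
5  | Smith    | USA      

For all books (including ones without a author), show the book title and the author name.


LEFT JOIN keeps every row from books (the left table); where author_id has no match in authors, the author columns become NULL. Walk through each book:
  - book 1 (Empty Rooms): author_id=2 -> matches Brown
  - book 2 (The Blue Door): author_id=NULL, no match -> kept with NULL
  - book 3 (Silent Waters): author_id=NULL, no match -> kept with NULL
  - book 4 (The Red Mountain): author_id=1 -> matches Hill
All 4 rows appear; 2 have NULL author.

SQL:
SELECT a.title, b.name AS author
FROM books a
LEFT JOIN authors b ON a.author_id = b.id

Result:
title            | author
-----------------+-------
Empty Rooms      | Brown 
The Blue Door    | NULL  
Silent Waters    | NULL  
The Red Mountain | Hill  


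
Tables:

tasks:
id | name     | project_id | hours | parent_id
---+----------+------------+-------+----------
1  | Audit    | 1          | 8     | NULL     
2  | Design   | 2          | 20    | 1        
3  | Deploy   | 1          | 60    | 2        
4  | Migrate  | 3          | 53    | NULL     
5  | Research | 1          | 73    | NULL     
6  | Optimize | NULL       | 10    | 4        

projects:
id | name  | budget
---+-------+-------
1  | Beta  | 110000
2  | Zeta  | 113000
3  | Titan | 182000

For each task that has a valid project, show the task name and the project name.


INNER JOIN keeps only tasks rows whose project_id matches an id in projects. Walk through each task:
  - task 1 (Audit): project_id=1 -> matches Beta
  - task 2 (Design): project_id=2 -> matches Zeta
  - task 3 (Deploy): project_id=1 -> matches Beta
  - task 4 (Migrate): project_id=3 -> matches Titan
  - task 5 (Research): project_id=1 -> matches Beta
  - task 6 (Optimize): project_id=NULL, no match -> dropped
So 1 of 6 rows is dropped.

SQL:
SELECT a.name, b.name AS project
FROM tasks a
INNER JOIN projects b ON a.project_id = b.id

Result:
name     | project
---------+--------
Audit    | Beta   
Design   | Zeta   
Deploy   | Beta   
Migrate  | Titan  
Research | Beta   


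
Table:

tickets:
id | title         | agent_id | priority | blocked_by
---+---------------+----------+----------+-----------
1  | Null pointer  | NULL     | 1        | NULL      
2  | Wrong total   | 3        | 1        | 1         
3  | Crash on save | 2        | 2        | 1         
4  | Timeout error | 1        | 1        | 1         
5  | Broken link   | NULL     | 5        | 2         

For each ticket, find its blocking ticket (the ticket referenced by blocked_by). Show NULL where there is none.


This is a self-join: tickets is joined to a second copy of itself, matching each row's blocked_by to another row's id. Use LEFT JOIN so rows with blocked_by=NULL are kept.
  - ticket 1 (Null pointer): blocked_by=NULL -> NULL
  - ticket 2 (Wrong total): blocked_by=1 -> Null pointer
  - ticket 3 (Crash on save): blocked_by=1 -> Null pointer
  - ticket 4 (Timeout error): blocked_by=1 -> Null pointer
  - ticket 5 (Broken link): blocked_by=2 -> Wrong total

SQL:
SELECT a.title AS item, b.title AS blocked_by
FROM tickets a
LEFT JOIN tickets b ON a.blocked_by = b.id

Result:
item          | blocked_by  
--------------+-------------
Null pointer  | NULL        
Wrong total   | Null pointer
Crash on save | Null pointer
Timeout error | Null pointer
Broken link   | Wrong total 


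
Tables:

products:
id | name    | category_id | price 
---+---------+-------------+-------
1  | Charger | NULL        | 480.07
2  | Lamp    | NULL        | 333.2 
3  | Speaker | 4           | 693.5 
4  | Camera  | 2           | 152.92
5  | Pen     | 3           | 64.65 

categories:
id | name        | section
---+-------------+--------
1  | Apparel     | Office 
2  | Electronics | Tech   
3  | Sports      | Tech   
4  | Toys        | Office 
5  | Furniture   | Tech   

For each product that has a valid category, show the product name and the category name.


INNER JOIN keeps only products rows whose category_id matches an id in categories. Walk through each product:
  - product 1 (Charger): category_id=NULL, no match -> dropped
  - product 2 (Lamp): category_id=NULL, no match -> dropped
  - product 3 (Speaker): category_id=4 -> matches Toys
  - product 4 (Camera): category_id=2 -> matches Electronics
  - product 5 (Pen): category_id=3 -> matches Sports
So 2 of 5 rows are dropped.

SQL:
SELECT a.name, b.name AS category
FROM products a
INNER JOIN categories b ON a.category_id = b.id

Result:
name    | category   
--------+------------
Speaker | Toys       
Camera  | Electronics
Pen     | Sports     


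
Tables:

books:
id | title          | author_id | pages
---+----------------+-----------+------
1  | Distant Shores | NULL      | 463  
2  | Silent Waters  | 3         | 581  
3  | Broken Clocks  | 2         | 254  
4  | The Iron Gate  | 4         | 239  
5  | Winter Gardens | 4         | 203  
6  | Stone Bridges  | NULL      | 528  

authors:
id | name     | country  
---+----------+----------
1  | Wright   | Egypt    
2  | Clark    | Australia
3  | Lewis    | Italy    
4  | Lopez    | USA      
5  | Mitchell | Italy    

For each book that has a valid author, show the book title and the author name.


INNER JOIN keeps only books rows whose author_id matches an id in authors. Walk through each book:
  - book 1 (Distant Shores): author_id=NULL, no match -> dropped
  - book 2 (Silent Waters): author_id=3 -> matches Lewis
  - book 3 (Broken Clocks): author_id=2 -> matches Clark
  - book 4 (The Iron Gate): author_id=4 -> matches Lopez
  - book 5 (Winter Gardens): author_id=4 -> matches Lopez
  - book 6 (Stone Bridges): author_id=NULL, no match -> dropped
So 2 of 6 rows are dropped.

SQL:
SELECT a.title, b.name AS author
FROM books a
INNER JOIN authors b ON a.author_id = b.id

Result:
title          | author
---------------+-------
Silent Waters  | Lewis 
Broken Clocks  | Clark 
The Iron Gate  | Lopez 
Winter Gardens | Lopez 


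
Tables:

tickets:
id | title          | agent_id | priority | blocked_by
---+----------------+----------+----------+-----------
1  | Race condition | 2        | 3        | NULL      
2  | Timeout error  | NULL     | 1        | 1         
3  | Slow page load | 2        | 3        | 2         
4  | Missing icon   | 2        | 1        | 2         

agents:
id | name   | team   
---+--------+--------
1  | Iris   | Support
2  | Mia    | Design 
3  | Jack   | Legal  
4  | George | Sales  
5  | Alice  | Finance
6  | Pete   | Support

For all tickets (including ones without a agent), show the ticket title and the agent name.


LEFT JOIN keeps every row from tickets (the left table); where agent_id has no match in agents, the agent columns become NULL. Walk through each ticket:
  - ticket 1 (Race condition): agent_id=2 -> matches Mia
  - ticket 2 (Timeout error): agent_id=NULL, no match -> kept with NULL
  - ticket 3 (Slow page load): agent_id=2 -> matches Mia
  - ticket 4 (Missing icon): agent_id=2 -> matches Mia
All 4 rows appear; 1 has NULL agent.

SQL:
SELECT a.title, b.name AS agent
FROM tickets a
LEFT JOIN agents b ON a.agent_id = b.id

Result:
title          | agent
---------------+------
Race condition | Mia  
Timeout error  | NULL 
Slow page load | Mia  
Missing icon   | Mia  


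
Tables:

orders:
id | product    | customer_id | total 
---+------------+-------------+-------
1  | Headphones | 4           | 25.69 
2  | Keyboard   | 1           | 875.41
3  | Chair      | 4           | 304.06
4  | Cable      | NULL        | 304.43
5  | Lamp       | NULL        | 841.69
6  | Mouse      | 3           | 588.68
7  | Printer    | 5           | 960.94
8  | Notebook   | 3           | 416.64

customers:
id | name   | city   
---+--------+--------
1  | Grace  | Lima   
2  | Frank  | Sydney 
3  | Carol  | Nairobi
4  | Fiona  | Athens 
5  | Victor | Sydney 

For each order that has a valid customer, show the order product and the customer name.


INNER JOIN keeps only orders rows whose customer_id matches an id in customers. Walk through each order:
  - order 1 (Headphones): customer_id=4 -> matches Fiona
  - order 2 (Keyboard): customer_id=1 -> matches Grace
  - order 3 (Chair): customer_id=4 -> matches Fiona
  - order 4 (Cable): customer_id=NULL, no match -> dropped
  - order 5 (Lamp): customer_id=NULL, no match -> dropped
  - order 6 (Mouse): customer_id=3 -> matches Carol
  - order 7 (Printer): customer_id=5 -> matches Victor
  - order 8 (Notebook): customer_id=3 -> matches Carol
So 2 of 8 rows are dropped.

SQL:
SELECT a.product, b.name AS customer
FROM orders a
INNER JOIN customers b ON a.customer_id = b.id

Result:
product    | customer
-----------+---------
Headphones | Fiona   
Keyboard   | Grace   
Chair      | Fiona   
Mouse      | Carol   
Printer    | Victor  
Notebook   | Carol   


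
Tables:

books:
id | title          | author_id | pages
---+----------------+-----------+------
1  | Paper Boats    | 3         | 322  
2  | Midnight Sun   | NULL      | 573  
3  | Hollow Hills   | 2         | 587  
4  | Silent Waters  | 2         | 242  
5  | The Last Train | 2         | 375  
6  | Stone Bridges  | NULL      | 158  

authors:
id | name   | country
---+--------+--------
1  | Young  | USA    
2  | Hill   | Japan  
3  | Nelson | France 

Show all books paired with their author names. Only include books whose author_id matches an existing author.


INNER JOIN keeps only books rows whose author_id matches an id in authors. Walk through each book:
  - book 1 (Paper Boats): author_id=3 -> matches Nelson
  - book 2 (Midnight Sun): author_id=NULL, no match -> dropped
  - book 3 (Hollow Hills): author_id=2 -> matches Hill
  - book 4 (Silent Waters): author_id=2 -> matches Hill
  - book 5 (The Last Train): author_id=2 -> matches Hill
  - book 6 (Stone Bridges): author_id=NULL, no match -> dropped
So 2 of 6 rows are dropped.

SQL:
SELECT a.title, b.name AS author
FROM books a
INNER JOIN authors b ON a.author_id = b.id

Result:
title          | author
---------------+-------
Paper Boats    | Nelson
Hollow Hills   | Hill  
Silent Waters  | Hill  
The Last Train | Hill  


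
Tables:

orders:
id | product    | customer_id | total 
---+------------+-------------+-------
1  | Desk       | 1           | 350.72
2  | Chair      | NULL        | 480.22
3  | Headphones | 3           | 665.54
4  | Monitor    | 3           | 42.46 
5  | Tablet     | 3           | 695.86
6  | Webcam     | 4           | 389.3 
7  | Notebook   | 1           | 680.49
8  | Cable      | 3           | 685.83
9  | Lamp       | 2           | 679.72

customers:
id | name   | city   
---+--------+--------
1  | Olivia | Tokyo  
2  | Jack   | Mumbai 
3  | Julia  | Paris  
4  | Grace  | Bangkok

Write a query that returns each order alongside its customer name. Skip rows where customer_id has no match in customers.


INNER JOIN keeps only orders rows whose customer_id matches an id in customers. Walk through each order:
  - order 1 (Desk): customer_id=1 -> matches Olivia
  - order 2 (Chair): customer_id=NULL, no match -> dropped
  - order 3 (Headphones): customer_id=3 -> matches Julia
  - order 4 (Monitor): customer_id=3 -> matches Julia
  - order 5 (Tablet): customer_id=3 -> matches Julia
  - order 6 (Webcam): customer_id=4 -> matches Grace
  - order 7 (Notebook): customer_id=1 -> matches Olivia
  - order 8 (Cable): customer_id=3 -> matches Julia
  - order 9 (Lamp): customer_id=2 -> matches Jack
So 1 of 9 rows is dropped.

SQL:
SELECT a.product, b.name AS customer
FROM orders a
INNER JOIN customers b ON a.customer_id = b.id

Result:
product    | customer
-----------+---------
Desk       | Olivia  
Headphones | Julia   
Monitor    | Julia   
Tablet     | Julia   
Webcam     | Grace   
Notebook   | Olivia  
Cable      | Julia   
Lamp       | Jack    


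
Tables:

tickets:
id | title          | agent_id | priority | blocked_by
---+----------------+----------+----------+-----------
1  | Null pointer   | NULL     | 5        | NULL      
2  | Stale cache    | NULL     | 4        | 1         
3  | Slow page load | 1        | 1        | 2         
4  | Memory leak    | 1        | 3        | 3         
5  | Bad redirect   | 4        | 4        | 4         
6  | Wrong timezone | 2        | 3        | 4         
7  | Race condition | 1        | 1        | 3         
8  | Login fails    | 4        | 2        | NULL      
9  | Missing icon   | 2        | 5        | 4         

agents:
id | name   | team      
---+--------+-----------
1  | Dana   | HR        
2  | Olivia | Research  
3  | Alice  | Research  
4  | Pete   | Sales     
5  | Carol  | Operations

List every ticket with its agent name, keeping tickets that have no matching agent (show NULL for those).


LEFT JOIN keeps every row from tickets (the left table); where agent_id has no match in agents, the agent columns become NULL. Walk through each ticket:
  - ticket 1 (Null pointer): agent_id=NULL, no match -> kept with NULL
  - ticket 2 (Stale cache): agent_id=NULL, no match -> kept with NULL
  - ticket 3 (Slow page load): agent_id=1 -> matches Dana
  - ticket 4 (Memory leak): agent_id=1 -> matches Dana
  - ticket 5 (Bad redirect): agent_id=4 -> matches Pete
  - ticket 6 (Wrong timezone): agent_id=2 -> matches Olivia
  - ticket 7 (Race condition): agent_id=1 -> matches Dana
  - ticket 8 (Login fails): agent_id=4 -> matches Pete
  - ticket 9 (Missing icon): agent_id=2 -> matches Olivia
All 9 rows appear; 2 have NULL agent.

SQL:
SELECT a.title, b.name AS agent
FROM tickets a
LEFT JOIN agents b ON a.agent_id = b.id

Result:
title          | agent 
---------------+-------
Null pointer   | NULL  
Stale cache    | NULL  
Slow page load | Dana  
Memory leak    | Dana  
Bad redirect   | Pete  
Wrong timezone | Olivia
Race condition | Dana  
Login fails    | Pete  
Missing icon   | Olivia


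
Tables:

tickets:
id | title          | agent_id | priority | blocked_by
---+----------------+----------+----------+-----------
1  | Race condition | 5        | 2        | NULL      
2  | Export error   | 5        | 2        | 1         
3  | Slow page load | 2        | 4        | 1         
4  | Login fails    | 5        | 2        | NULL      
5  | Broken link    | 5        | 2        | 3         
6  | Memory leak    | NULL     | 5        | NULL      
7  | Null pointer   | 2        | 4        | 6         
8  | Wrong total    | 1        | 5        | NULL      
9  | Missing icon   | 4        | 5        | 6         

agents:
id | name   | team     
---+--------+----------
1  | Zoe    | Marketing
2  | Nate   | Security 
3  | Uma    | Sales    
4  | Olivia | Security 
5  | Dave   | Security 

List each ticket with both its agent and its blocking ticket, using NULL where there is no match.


Two LEFT JOINs from the same base table tickets: one to agents via agent_id, one to tickets itself via blocked_by. Both are LEFT so every ticket is preserved.
Match against agents:
  - ticket 1 (Race condition): agent_id=5 -> matches Dave
  - ticket 2 (Export error): agent_id=5 -> matches Dave
  - ticket 3 (Slow page load): agent_id=2 -> matches Nate
  - ticket 4 (Login fails): agent_id=5 -> matches Dave
  - ticket 5 (Broken link): agent_id=5 -> matches Dave
  - ticket 6 (Memory leak): agent_id=NULL, no match -> kept with NULL
  - ticket 7 (Null pointer): agent_id=2 -> matches Nate
  - ticket 8 (Wrong total): agent_id=1 -> matches Zoe
  - ticket 9 (Missing icon): agent_id=4 -> matches Olivia
Match against tickets (self):
  - ticket 1 (Race condition): blocked_by=NULL -> NULL
  - ticket 2 (Export error): blocked_by=1 -> Race condition
  - ticket 3 (Slow page load): blocked_by=1 -> Race condition
  - ticket 4 (Login fails): blocked_by=NULL -> NULL
  - ticket 5 (Broken link): blocked_by=3 -> Slow page load
  - ticket 6 (Memory leak): blocked_by=NULL -> NULL
  - ticket 7 (Null pointer): blocked_by=6 -> Memory leak
  - ticket 8 (Wrong total): blocked_by=NULL -> NULL
  - ticket 9 (Missing icon): blocked_by=6 -> Memory leak

SQL:
SELECT a.title, b.name AS agent, c.title AS blocked_by
FROM tickets a
LEFT JOIN agents b ON a.agent_id = b.id
LEFT JOIN tickets c ON a.blocked_by = c.id

Result:
title          | agent  | blocked_by    
---------------+--------+---------------
Race condition | Dave   | NULL          
Export error   | Dave   | Race condition
Slow page load | Nate   | Race condition
Login fails    | Dave   | NULL          
Broken link    | Dave   | Slow page load
Memory leak    | NULL   | NULL          
Null pointer   | Nate   | Memory leak   
Wrong total    | Zoe    | NULL          
Missing icon   | Olivia | Memory leak   


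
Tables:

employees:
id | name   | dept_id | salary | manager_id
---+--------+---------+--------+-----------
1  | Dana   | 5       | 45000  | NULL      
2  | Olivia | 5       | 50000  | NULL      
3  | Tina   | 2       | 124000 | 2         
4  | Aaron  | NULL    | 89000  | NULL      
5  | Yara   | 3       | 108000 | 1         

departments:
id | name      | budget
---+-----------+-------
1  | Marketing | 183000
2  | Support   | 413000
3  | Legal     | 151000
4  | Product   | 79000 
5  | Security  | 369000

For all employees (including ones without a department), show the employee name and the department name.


LEFT JOIN keeps every row from employees (the left table); where dept_id has no match in departments, the department columns become NULL. Walk through each employee:
  - employee 1 (Dana): dept_id=5 -> matches Security
  - employee 2 (Olivia): dept_id=5 -> matches Security
  - employee 3 (Tina): dept_id=2 -> matches Support
  - employee 4 (Aaron): dept_id=NULL, no match -> kept with NULL
  - employee 5 (Yara): dept_id=3 -> matches Legal
All 5 rows appear; 1 has NULL department.

SQL:
SELECT a.name, b.name AS department
FROM employees a
LEFT JOIN departments b ON a.dept_id = b.id

Result:
name   | department
-------+-----------
Dana   | Security  
Olivia | Security  
Tina   | Support   
Aaron  | NULL      
Yara   | Legal     


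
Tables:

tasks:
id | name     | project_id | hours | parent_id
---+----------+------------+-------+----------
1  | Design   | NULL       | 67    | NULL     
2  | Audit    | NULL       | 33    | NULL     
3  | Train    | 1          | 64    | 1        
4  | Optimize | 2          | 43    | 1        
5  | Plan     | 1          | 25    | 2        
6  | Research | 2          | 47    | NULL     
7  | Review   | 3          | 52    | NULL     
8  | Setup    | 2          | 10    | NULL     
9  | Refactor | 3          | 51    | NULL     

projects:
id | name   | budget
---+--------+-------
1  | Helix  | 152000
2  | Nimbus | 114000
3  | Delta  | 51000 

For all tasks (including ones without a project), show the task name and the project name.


LEFT JOIN keeps every row from tasks (the left table); where project_id has no match in projects, the project columns become NULL. Walk through each task:
  - task 1 (Design): project_id=NULL, no match -> kept with NULL
  - task 2 (Audit): project_id=NULL, no match -> kept with NULL
  - task 3 (Train): project_id=1 -> matches Helix
  - task 4 (Optimize): project_id=2 -> matches Nimbus
  - task 5 (Plan): project_id=1 -> matches Helix
  - task 6 (Research): project_id=2 -> matches Nimbus
  - task 7 (Review): project_id=3 -> matches Delta
  - task 8 (Setup): project_id=2 -> matches Nimbus
  - task 9 (Refactor): project_id=3 -> matches Delta
All 9 rows appear; 2 have NULL project.

SQL:
SELECT a.name, b.name AS project
FROM tasks a
LEFT JOIN projects b ON a.project_id = b.id

Result:
name     | project
---------+--------
Design   | NULL   
Audit    | NULL   
Train    | Helix  
Optimize | Nimbus 
Plan     | Helix  
Research | Nimbus 
Review   | Delta  
Setup    | Nimbus 
Refactor | Delta  


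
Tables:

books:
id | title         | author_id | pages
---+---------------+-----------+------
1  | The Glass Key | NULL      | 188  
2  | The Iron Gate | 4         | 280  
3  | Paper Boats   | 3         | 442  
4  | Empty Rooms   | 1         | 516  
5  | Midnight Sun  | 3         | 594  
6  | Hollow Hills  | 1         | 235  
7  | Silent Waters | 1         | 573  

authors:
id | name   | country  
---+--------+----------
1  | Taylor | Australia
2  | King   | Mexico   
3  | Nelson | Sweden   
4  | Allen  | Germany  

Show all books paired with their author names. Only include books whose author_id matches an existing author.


INNER JOIN keeps only books rows whose author_id matches an id in authors. Walk through each book:
  - book 1 (The Glass Key): author_id=NULL, no match -> dropped
  - book 2 (The Iron Gate): author_id=4 -> matches Allen
  - book 3 (Paper Boats): author_id=3 -> matches Nelson
  - book 4 (Empty Rooms): author_id=1 -> matches Taylor
  - book 5 (Midnight Sun): author_id=3 -> matches Nelson
  - book 6 (Hollow Hills): author_id=1 -> matches Taylor
  - book 7 (Silent Waters): author_id=1 -> matches Taylor
So 1 of 7 rows is dropped.

SQL:
SELECT a.title, b.name AS author
FROM books a
INNER JOIN authors b ON a.author_id = b.id

Result:
title         | author
--------------+-------
The Iron Gate | Allen 
Paper Boats   | Nelson
Empty Rooms   | Taylor
Midnight Sun  | Nelson
Hollow Hills  | Taylor
Silent Waters | Taylor


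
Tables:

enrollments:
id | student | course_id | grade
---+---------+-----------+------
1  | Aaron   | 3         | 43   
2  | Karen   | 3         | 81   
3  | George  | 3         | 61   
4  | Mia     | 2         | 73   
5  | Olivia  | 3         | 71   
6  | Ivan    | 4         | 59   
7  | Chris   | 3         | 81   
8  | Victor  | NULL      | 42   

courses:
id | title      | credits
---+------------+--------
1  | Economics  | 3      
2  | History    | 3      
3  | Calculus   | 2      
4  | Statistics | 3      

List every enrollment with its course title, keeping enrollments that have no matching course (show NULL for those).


LEFT JOIN keeps every row from enrollments (the left table); where course_id has no match in courses, the course columns become NULL. Walk through each enrollment:
  - enrollment 1 (Aaron): course_id=3 -> matches Calculus
  - enrollment 2 (Karen): course_id=3 -> matches Calculus
  - enrollment 3 (George): course_id=3 -> matches Calculus
  - enrollment 4 (Mia): course_id=2 -> matches History
  - enrollment 5 (Olivia): course_id=3 -> matches Calculus
  - enrollment 6 (Ivan): course_id=4 -> matches Statistics
  - enrollment 7 (Chris): course_id=3 -> matches Calculus
  - enrollment 8 (Victor): course_id=NULL, no match -> kept with NULL
All 8 rows appear; 1 has NULL course.

SQL:
SELECT a.student, b.title AS course
FROM enrollments a
LEFT JOIN courses b ON a.course_id = b.id

Result:
student | course    
--------+-----------
Aaron   | Calculus  
Karen   | Calculus  
George  | Calculus  
Mia     | History   
Olivia  | Calculus  
Ivan    | Statistics
Chris   | Calculus  
Victor  | NULL      


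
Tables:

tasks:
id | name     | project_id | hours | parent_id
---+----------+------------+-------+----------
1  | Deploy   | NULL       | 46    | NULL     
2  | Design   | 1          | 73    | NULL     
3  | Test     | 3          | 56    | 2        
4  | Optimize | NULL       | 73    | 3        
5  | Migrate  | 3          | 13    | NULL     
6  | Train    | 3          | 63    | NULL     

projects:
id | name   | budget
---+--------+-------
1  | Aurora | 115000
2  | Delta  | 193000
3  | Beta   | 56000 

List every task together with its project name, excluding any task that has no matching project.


INNER JOIN keeps only tasks rows whose project_id matches an id in projects. Walk through each task:
  - task 1 (Deploy): project_id=NULL, no match -> dropped
  - task 2 (Design): project_id=1 -> matches Aurora
  - task 3 (Test): project_id=3 -> matches Beta
  - task 4 (Optimize): project_id=NULL, no match -> dropped
  - task 5 (Migrate): project_id=3 -> matches Beta
  - task 6 (Train): project_id=3 -> matches Beta
So 2 of 6 rows are dropped.

SQL:
SELECT a.name, b.name AS project
FROM tasks a
INNER JOIN projects b ON a.project_id = b.id

Result:
name    | project
--------+--------
Design  | Aurora 
Test    | Beta   
Migrate | Beta   
Train   | Beta   


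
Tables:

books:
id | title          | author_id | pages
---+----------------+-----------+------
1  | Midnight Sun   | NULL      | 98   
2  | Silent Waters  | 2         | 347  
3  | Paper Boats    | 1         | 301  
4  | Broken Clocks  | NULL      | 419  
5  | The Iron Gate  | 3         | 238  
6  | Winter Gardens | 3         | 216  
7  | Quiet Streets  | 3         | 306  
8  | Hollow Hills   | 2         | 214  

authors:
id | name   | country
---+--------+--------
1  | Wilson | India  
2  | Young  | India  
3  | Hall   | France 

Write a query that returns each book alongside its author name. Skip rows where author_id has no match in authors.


INNER JOIN keeps only books rows whose author_id matches an id in authors. Walk through each book:
  - book 1 (Midnight Sun): author_id=NULL, no match -> dropped
  - book 2 (Silent Waters): author_id=2 -> matches Young
  - book 3 (Paper Boats): author_id=1 -> matches Wilson
  - book 4 (Broken Clocks): author_id=NULL, no match -> dropped
  - book 5 (The Iron Gate): author_id=3 -> matches Hall
  - book 6 (Winter Gardens): author_id=3 -> matches Hall
  - book 7 (Quiet Streets): author_id=3 -> matches Hall
  - book 8 (Hollow Hills): author_id=2 -> matches Young
So 2 of 8 rows are dropped.

SQL:
SELECT a.title, b.name AS author
FROM books a
INNER JOIN authors b ON a.author_id = b.id

Result:
title          | author
---------------+-------
Silent Waters  | Young 
Paper Boats    | Wilson
The Iron Gate  | Hall  
Winter Gardens | Hall  
Quiet Streets  | Hall  
Hollow Hills   | Young 


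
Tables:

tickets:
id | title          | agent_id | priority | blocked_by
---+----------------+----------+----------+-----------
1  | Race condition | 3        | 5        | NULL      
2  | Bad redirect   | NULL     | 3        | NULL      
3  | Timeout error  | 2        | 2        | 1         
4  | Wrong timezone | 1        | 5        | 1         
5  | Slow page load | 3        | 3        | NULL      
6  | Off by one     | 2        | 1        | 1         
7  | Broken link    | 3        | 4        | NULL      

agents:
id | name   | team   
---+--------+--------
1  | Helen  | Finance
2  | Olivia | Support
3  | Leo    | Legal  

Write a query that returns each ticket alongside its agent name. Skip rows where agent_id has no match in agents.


INNER JOIN keeps only tickets rows whose agent_id matches an id in agents. Walk through each ticket:
  - ticket 1 (Race condition): agent_id=3 -> matches Leo
  - ticket 2 (Bad redirect): agent_id=NULL, no match -> dropped
  - ticket 3 (Timeout error): agent_id=2 -> matches Olivia
  - ticket 4 (Wrong timezone): agent_id=1 -> matches Helen
  - ticket 5 (Slow page load): agent_id=3 -> matches Leo
  - ticket 6 (Off by one): agent_id=2 -> matches Olivia
  - ticket 7 (Broken link): agent_id=3 -> matches Leo
So 1 of 7 rows is dropped.

SQL:
SELECT a.title, b.name AS agent
FROM tickets a
INNER JOIN agents b ON a.agent_id = b.id

Result:
title          | agent 
---------------+-------
Race condition | Leo   
Timeout error  | Olivia
Wrong timezone | Helen 
Slow page load | Leo   
Off by one     | Olivia
Broken link    | Leo   


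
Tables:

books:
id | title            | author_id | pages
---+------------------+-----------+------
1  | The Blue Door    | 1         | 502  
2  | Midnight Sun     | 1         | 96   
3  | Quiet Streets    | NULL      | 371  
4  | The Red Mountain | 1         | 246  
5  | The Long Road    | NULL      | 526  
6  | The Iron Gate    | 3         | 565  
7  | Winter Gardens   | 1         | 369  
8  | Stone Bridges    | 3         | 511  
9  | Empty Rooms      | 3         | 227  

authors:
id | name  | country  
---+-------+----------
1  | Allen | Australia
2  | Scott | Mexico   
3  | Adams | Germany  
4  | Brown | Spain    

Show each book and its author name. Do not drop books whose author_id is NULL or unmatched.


LEFT JOIN keeps every row from books (the left table); where author_id has no match in authors, the author columns become NULL. Walk through each book:
  - book 1 (The Blue Door): author_id=1 -> matches Allen
  - book 2 (Midnight Sun): author_id=1 -> matches Allen
  - book 3 (Quiet Streets): author_id=NULL, no match -> kept with NULL
  - book 4 (The Red Mountain): author_id=1 -> matches Allen
  - book 5 (The Long Road): author_id=NULL, no match -> kept with NULL
  - book 6 (The Iron Gate): author_id=3 -> matches Adams
  - book 7 (Winter Gardens): author_id=1 -> matches Allen
  - book 8 (Stone Bridges): author_id=3 -> matches Adams
  - book 9 (Empty Rooms): author_id=3 -> matches Adams
All 9 rows appear; 2 have NULL author.

SQL:
SELECT a.title, b.name AS author
FROM books a
LEFT JOIN authors b ON a.author_id = b.id

Result:
title            | author
-----------------+-------
The Blue Door    | Allen 
Midnight Sun     | Allen 
Quiet Streets    | NULL  
The Red Mountain | Allen 
The Long Road    | NULL  
The Iron Gate    | Adams 
Winter Gardens   | Allen 
Stone Bridges    | Adams 
Empty Rooms      | Adams 


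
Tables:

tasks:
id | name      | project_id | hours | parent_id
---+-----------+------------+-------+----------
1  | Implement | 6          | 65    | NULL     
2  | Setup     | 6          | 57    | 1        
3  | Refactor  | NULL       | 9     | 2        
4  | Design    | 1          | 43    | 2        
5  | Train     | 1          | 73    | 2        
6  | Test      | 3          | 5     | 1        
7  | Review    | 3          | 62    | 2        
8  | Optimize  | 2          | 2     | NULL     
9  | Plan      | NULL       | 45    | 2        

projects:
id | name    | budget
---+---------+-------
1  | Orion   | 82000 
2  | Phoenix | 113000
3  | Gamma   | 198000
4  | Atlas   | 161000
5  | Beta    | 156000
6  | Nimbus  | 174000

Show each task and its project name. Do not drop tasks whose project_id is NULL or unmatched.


LEFT JOIN keeps every row from tasks (the left table); where project_id has no match in projects, the project columns become NULL. Walk through each task:
  - task 1 (Implement): project_id=6 -> matches Nimbus
  - task 2 (Setup): project_id=6 -> matches Nimbus
  - task 3 (Refactor): project_id=NULL, no match -> kept with NULL
  - task 4 (Design): project_id=1 -> matches Orion
  - task 5 (Train): project_id=1 -> matches Orion
  - task 6 (Test): project_id=3 -> matches Gamma
  - task 7 (Review): project_id=3 -> matches Gamma
  - task 8 (Optimize): project_id=2 -> matches Phoenix
  - task 9 (Plan): project_id=NULL, no match -> kept with NULL
All 9 rows appear; 2 have NULL project.

SQL:
SELECT a.name, b.name AS project
FROM tasks a
LEFT JOIN projects b ON a.project_id = b.id

Result:
name      | project
----------+--------
Implement | Nimbus 
Setup     | Nimbus 
Refactor  | NULL   
Design    | Orion  
Train     | Orion  
Test      | Gamma  
Review    | Gamma  
Optimize  | Phoenix
Plan      | NULL   


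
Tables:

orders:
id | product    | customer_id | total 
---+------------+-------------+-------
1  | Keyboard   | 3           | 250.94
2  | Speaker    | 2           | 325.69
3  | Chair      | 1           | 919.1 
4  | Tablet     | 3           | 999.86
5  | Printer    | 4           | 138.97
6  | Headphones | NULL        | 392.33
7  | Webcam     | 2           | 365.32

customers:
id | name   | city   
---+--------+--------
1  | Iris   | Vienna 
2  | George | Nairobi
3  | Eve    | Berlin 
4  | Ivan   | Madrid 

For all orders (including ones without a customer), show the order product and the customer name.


LEFT JOIN keeps every row from orders (the left table); where customer_id has no match in customers, the customer columns become NULL. Walk through each order:
  - order 1 (Keyboard): customer_id=3 -> matches Eve
  - order 2 (Speaker): customer_id=2 -> matches George
  - order 3 (Chair): customer_id=1 -> matches Iris
  - order 4 (Tablet): customer_id=3 -> matches Eve
  - order 5 (Printer): customer_id=4 -> matches Ivan
  - order 6 (Headphones): customer_id=NULL, no match -> kept with NULL
  - order 7 (Webcam): customer_id=2 -> matches George
All 7 rows appear; 1 has NULL customer.

SQL:
SELECT a.product, b.name AS customer
FROM orders a
LEFT JOIN customers b ON a.customer_id = b.id

Result:
product    | customer
-----------+---------
Keyboard   | Eve     
Speaker    | George  
Chair      | Iris    
Tablet     | Eve     
Printer    | Ivan    
Headphones | NULL    
Webcam     | George  


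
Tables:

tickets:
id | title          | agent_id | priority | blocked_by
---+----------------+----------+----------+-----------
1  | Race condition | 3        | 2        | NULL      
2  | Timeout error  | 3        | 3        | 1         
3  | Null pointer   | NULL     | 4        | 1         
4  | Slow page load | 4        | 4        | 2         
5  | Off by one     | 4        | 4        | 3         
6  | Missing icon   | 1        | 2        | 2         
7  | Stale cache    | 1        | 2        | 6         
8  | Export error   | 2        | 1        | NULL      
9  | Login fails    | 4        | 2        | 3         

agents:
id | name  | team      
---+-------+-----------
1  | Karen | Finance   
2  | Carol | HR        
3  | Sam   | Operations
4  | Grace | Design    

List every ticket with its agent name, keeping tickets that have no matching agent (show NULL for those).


LEFT JOIN keeps every row from tickets (the left table); where agent_id has no match in agents, the agent columns become NULL. Walk through each ticket:
  - ticket 1 (Race condition): agent_id=3 -> matches Sam
  - ticket 2 (Timeout error): agent_id=3 -> matches Sam
  - ticket 3 (Null pointer): agent_id=NULL, no match -> kept with NULL
  - ticket 4 (Slow page load): agent_id=4 -> matches Grace
  - ticket 5 (Off by one): agent_id=4 -> matches Grace
  - ticket 6 (Missing icon): agent_id=1 -> matches Karen
  - ticket 7 (Stale cache): agent_id=1 -> matches Karen
  - ticket 8 (Export error): agent_id=2 -> matches Carol
  - ticket 9 (Login fails): agent_id=4 -> matches Grace
All 9 rows appear; 1 has NULL agent.

SQL:
SELECT a.title, b.name AS agent
FROM tickets a
LEFT JOIN agents b ON a.agent_id = b.id

Result:
title          | agent
---------------+------
Race condition | Sam  
Timeout error  | Sam  
Null pointer   | NULL 
Slow page load | Grace
Off by one     | Grace
Missing icon   | Karen
Stale cache    | Karen
Export error   | Carol
Login fails    | Grace
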